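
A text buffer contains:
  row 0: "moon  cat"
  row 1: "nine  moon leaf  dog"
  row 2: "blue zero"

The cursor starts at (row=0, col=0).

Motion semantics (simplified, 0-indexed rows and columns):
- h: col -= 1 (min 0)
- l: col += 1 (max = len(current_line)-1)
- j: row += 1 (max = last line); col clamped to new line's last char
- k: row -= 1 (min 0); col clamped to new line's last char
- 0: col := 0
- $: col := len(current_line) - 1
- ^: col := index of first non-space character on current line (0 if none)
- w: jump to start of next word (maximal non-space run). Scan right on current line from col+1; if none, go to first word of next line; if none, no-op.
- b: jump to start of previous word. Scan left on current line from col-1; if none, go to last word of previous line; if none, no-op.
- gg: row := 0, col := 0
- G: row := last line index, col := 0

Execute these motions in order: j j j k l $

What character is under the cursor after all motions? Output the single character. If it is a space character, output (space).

After 1 (j): row=1 col=0 char='n'
After 2 (j): row=2 col=0 char='b'
After 3 (j): row=2 col=0 char='b'
After 4 (k): row=1 col=0 char='n'
After 5 (l): row=1 col=1 char='i'
After 6 ($): row=1 col=19 char='g'

Answer: g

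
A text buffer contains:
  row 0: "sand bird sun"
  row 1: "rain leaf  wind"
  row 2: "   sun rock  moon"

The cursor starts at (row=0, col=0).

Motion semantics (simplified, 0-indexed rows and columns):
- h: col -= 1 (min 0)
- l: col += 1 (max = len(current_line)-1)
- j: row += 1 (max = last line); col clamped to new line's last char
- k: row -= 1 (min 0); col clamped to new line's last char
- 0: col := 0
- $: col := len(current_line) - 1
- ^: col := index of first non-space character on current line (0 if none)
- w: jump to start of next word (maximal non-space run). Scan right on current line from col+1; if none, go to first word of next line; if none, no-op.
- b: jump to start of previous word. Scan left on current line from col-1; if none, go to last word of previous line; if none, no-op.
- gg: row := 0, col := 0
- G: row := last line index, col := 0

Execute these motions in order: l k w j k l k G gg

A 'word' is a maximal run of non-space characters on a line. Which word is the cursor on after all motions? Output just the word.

Answer: sand

Derivation:
After 1 (l): row=0 col=1 char='a'
After 2 (k): row=0 col=1 char='a'
After 3 (w): row=0 col=5 char='b'
After 4 (j): row=1 col=5 char='l'
After 5 (k): row=0 col=5 char='b'
After 6 (l): row=0 col=6 char='i'
After 7 (k): row=0 col=6 char='i'
After 8 (G): row=2 col=0 char='_'
After 9 (gg): row=0 col=0 char='s'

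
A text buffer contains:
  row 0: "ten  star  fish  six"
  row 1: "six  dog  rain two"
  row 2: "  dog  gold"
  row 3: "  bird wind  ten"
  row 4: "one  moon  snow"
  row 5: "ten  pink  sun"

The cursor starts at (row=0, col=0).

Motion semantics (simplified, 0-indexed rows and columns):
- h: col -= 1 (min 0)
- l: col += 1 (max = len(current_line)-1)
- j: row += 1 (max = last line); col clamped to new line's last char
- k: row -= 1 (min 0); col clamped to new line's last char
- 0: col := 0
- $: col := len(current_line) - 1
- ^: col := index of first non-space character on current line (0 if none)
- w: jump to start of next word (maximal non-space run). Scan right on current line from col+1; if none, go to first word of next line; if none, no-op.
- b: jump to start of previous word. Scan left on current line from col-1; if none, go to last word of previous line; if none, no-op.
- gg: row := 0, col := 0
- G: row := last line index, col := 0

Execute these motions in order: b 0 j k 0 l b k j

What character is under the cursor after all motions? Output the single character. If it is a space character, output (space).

After 1 (b): row=0 col=0 char='t'
After 2 (0): row=0 col=0 char='t'
After 3 (j): row=1 col=0 char='s'
After 4 (k): row=0 col=0 char='t'
After 5 (0): row=0 col=0 char='t'
After 6 (l): row=0 col=1 char='e'
After 7 (b): row=0 col=0 char='t'
After 8 (k): row=0 col=0 char='t'
After 9 (j): row=1 col=0 char='s'

Answer: s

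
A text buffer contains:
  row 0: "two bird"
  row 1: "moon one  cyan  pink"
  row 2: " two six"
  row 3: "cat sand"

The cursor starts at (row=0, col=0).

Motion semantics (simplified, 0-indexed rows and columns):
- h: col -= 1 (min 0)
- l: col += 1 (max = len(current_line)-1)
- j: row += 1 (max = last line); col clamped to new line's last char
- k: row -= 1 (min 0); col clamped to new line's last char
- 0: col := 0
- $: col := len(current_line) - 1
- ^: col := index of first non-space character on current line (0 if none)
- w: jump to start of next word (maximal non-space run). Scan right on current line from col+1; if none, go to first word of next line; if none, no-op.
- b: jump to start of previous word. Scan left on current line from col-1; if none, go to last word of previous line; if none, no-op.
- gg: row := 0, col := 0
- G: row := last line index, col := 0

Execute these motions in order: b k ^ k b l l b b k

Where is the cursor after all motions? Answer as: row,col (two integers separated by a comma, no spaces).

Answer: 0,0

Derivation:
After 1 (b): row=0 col=0 char='t'
After 2 (k): row=0 col=0 char='t'
After 3 (^): row=0 col=0 char='t'
After 4 (k): row=0 col=0 char='t'
After 5 (b): row=0 col=0 char='t'
After 6 (l): row=0 col=1 char='w'
After 7 (l): row=0 col=2 char='o'
After 8 (b): row=0 col=0 char='t'
After 9 (b): row=0 col=0 char='t'
After 10 (k): row=0 col=0 char='t'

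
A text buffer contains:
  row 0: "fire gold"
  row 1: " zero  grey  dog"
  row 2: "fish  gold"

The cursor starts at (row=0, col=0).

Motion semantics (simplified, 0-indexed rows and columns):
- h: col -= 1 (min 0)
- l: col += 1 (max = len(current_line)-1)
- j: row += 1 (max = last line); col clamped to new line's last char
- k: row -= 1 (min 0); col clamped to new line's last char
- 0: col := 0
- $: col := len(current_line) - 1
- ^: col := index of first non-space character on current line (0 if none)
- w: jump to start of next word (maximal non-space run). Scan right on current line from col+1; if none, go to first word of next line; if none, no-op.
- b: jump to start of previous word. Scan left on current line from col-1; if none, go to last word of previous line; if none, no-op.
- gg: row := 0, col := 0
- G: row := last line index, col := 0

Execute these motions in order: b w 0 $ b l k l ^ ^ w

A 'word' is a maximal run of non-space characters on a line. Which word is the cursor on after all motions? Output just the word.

Answer: gold

Derivation:
After 1 (b): row=0 col=0 char='f'
After 2 (w): row=0 col=5 char='g'
After 3 (0): row=0 col=0 char='f'
After 4 ($): row=0 col=8 char='d'
After 5 (b): row=0 col=5 char='g'
After 6 (l): row=0 col=6 char='o'
After 7 (k): row=0 col=6 char='o'
After 8 (l): row=0 col=7 char='l'
After 9 (^): row=0 col=0 char='f'
After 10 (^): row=0 col=0 char='f'
After 11 (w): row=0 col=5 char='g'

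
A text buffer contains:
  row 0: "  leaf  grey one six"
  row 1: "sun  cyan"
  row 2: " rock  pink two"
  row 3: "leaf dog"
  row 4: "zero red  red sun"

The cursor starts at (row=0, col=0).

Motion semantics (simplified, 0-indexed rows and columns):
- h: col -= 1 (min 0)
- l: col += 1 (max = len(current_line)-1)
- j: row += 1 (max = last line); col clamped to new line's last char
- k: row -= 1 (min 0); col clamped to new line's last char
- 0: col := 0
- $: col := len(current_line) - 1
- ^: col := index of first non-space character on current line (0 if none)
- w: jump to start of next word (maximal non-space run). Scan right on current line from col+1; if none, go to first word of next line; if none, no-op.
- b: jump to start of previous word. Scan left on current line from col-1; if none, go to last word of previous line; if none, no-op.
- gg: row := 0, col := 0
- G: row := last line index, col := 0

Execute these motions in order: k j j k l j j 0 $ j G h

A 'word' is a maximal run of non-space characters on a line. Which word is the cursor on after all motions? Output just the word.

Answer: zero

Derivation:
After 1 (k): row=0 col=0 char='_'
After 2 (j): row=1 col=0 char='s'
After 3 (j): row=2 col=0 char='_'
After 4 (k): row=1 col=0 char='s'
After 5 (l): row=1 col=1 char='u'
After 6 (j): row=2 col=1 char='r'
After 7 (j): row=3 col=1 char='e'
After 8 (0): row=3 col=0 char='l'
After 9 ($): row=3 col=7 char='g'
After 10 (j): row=4 col=7 char='d'
After 11 (G): row=4 col=0 char='z'
After 12 (h): row=4 col=0 char='z'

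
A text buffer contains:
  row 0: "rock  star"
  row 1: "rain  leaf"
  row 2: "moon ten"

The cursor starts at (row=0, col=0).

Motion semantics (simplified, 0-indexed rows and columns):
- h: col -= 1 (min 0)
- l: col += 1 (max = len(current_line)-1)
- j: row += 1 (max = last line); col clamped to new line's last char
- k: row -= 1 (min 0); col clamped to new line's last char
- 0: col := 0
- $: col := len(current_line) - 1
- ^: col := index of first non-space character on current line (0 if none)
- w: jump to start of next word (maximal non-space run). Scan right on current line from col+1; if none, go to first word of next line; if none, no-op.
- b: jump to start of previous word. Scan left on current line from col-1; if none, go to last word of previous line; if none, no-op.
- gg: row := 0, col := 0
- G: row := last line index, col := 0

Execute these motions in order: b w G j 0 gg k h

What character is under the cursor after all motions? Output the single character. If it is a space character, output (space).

After 1 (b): row=0 col=0 char='r'
After 2 (w): row=0 col=6 char='s'
After 3 (G): row=2 col=0 char='m'
After 4 (j): row=2 col=0 char='m'
After 5 (0): row=2 col=0 char='m'
After 6 (gg): row=0 col=0 char='r'
After 7 (k): row=0 col=0 char='r'
After 8 (h): row=0 col=0 char='r'

Answer: r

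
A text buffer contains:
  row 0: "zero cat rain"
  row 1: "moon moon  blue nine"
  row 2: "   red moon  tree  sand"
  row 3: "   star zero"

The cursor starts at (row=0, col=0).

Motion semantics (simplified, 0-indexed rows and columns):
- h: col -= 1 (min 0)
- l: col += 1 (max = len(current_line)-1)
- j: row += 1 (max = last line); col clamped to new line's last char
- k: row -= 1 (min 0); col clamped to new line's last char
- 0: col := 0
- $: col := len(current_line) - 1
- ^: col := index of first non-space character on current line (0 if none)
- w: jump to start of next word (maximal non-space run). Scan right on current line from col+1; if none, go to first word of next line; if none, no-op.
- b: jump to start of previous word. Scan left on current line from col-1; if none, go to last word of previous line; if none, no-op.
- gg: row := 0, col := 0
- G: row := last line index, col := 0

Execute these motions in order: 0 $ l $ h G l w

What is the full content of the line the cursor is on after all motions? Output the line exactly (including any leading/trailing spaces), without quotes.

Answer:    star zero

Derivation:
After 1 (0): row=0 col=0 char='z'
After 2 ($): row=0 col=12 char='n'
After 3 (l): row=0 col=12 char='n'
After 4 ($): row=0 col=12 char='n'
After 5 (h): row=0 col=11 char='i'
After 6 (G): row=3 col=0 char='_'
After 7 (l): row=3 col=1 char='_'
After 8 (w): row=3 col=3 char='s'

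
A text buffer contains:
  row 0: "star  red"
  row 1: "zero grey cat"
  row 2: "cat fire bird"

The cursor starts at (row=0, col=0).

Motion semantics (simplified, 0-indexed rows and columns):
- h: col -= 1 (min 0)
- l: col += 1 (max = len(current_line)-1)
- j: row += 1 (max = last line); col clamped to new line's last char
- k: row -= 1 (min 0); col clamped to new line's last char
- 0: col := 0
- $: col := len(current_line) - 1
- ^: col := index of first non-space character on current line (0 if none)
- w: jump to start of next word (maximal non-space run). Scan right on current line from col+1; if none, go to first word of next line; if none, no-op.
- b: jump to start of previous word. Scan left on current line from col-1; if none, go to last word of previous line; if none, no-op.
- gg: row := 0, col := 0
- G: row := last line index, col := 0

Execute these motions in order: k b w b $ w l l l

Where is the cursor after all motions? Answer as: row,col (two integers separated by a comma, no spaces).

After 1 (k): row=0 col=0 char='s'
After 2 (b): row=0 col=0 char='s'
After 3 (w): row=0 col=6 char='r'
After 4 (b): row=0 col=0 char='s'
After 5 ($): row=0 col=8 char='d'
After 6 (w): row=1 col=0 char='z'
After 7 (l): row=1 col=1 char='e'
After 8 (l): row=1 col=2 char='r'
After 9 (l): row=1 col=3 char='o'

Answer: 1,3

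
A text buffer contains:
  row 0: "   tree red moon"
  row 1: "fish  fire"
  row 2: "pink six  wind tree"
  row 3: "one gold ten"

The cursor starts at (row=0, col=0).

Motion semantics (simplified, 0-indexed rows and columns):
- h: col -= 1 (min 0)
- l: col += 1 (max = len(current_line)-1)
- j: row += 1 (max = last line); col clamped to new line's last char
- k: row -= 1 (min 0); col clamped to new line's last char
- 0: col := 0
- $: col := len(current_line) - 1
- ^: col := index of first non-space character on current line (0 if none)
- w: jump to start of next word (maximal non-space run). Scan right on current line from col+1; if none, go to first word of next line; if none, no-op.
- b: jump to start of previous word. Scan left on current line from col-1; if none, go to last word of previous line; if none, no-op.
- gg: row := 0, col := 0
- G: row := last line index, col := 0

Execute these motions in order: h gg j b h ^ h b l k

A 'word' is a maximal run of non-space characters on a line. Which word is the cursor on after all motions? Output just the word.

After 1 (h): row=0 col=0 char='_'
After 2 (gg): row=0 col=0 char='_'
After 3 (j): row=1 col=0 char='f'
After 4 (b): row=0 col=12 char='m'
After 5 (h): row=0 col=11 char='_'
After 6 (^): row=0 col=3 char='t'
After 7 (h): row=0 col=2 char='_'
After 8 (b): row=0 col=2 char='_'
After 9 (l): row=0 col=3 char='t'
After 10 (k): row=0 col=3 char='t'

Answer: tree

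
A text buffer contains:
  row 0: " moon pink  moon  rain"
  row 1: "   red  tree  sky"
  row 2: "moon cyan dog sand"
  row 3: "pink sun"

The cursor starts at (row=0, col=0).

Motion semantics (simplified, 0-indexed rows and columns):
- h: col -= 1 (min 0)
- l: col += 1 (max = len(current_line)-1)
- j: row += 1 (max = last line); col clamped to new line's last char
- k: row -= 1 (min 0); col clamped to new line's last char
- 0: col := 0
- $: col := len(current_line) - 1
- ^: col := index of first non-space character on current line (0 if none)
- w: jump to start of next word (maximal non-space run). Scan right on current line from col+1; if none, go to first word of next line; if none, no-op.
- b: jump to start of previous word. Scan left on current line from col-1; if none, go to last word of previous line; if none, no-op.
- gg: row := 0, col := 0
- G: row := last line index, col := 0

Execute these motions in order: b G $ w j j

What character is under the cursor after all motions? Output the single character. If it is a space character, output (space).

After 1 (b): row=0 col=0 char='_'
After 2 (G): row=3 col=0 char='p'
After 3 ($): row=3 col=7 char='n'
After 4 (w): row=3 col=7 char='n'
After 5 (j): row=3 col=7 char='n'
After 6 (j): row=3 col=7 char='n'

Answer: n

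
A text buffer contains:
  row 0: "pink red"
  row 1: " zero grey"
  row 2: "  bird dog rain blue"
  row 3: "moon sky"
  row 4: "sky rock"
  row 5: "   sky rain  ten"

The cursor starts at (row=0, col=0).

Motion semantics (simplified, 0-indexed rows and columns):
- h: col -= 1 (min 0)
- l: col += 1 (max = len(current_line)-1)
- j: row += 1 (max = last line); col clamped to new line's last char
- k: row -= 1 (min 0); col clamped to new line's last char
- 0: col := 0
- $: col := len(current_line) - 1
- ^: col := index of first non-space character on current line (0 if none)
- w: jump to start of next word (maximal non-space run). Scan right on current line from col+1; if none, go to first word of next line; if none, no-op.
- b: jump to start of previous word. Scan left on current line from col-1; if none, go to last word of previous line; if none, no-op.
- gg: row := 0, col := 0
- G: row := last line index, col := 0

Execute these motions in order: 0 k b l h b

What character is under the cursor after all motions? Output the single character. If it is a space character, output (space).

Answer: p

Derivation:
After 1 (0): row=0 col=0 char='p'
After 2 (k): row=0 col=0 char='p'
After 3 (b): row=0 col=0 char='p'
After 4 (l): row=0 col=1 char='i'
After 5 (h): row=0 col=0 char='p'
After 6 (b): row=0 col=0 char='p'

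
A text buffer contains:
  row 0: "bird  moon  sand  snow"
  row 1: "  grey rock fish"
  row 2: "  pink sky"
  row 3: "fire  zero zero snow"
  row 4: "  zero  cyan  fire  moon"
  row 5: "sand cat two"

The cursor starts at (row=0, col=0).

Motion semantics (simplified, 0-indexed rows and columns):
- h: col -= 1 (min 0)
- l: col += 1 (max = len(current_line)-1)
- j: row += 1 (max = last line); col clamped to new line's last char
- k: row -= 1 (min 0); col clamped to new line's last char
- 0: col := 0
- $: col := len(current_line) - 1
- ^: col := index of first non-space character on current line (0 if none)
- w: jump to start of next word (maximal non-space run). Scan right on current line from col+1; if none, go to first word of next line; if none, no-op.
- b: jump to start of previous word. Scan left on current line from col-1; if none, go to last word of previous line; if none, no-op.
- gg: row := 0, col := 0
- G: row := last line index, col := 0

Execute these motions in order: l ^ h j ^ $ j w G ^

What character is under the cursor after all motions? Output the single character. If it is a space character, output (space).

Answer: s

Derivation:
After 1 (l): row=0 col=1 char='i'
After 2 (^): row=0 col=0 char='b'
After 3 (h): row=0 col=0 char='b'
After 4 (j): row=1 col=0 char='_'
After 5 (^): row=1 col=2 char='g'
After 6 ($): row=1 col=15 char='h'
After 7 (j): row=2 col=9 char='y'
After 8 (w): row=3 col=0 char='f'
After 9 (G): row=5 col=0 char='s'
After 10 (^): row=5 col=0 char='s'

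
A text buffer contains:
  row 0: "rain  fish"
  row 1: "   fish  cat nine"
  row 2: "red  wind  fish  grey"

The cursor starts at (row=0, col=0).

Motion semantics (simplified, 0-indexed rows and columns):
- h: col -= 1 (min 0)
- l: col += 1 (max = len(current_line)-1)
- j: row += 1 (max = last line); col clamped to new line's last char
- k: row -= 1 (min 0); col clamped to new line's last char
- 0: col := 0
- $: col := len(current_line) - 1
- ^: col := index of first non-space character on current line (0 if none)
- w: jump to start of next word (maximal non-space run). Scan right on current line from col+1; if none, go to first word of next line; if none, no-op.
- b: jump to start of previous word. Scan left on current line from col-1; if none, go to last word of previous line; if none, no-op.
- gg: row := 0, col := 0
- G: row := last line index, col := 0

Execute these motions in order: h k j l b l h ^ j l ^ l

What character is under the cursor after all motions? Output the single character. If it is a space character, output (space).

Answer: i

Derivation:
After 1 (h): row=0 col=0 char='r'
After 2 (k): row=0 col=0 char='r'
After 3 (j): row=1 col=0 char='_'
After 4 (l): row=1 col=1 char='_'
After 5 (b): row=0 col=6 char='f'
After 6 (l): row=0 col=7 char='i'
After 7 (h): row=0 col=6 char='f'
After 8 (^): row=0 col=0 char='r'
After 9 (j): row=1 col=0 char='_'
After 10 (l): row=1 col=1 char='_'
After 11 (^): row=1 col=3 char='f'
After 12 (l): row=1 col=4 char='i'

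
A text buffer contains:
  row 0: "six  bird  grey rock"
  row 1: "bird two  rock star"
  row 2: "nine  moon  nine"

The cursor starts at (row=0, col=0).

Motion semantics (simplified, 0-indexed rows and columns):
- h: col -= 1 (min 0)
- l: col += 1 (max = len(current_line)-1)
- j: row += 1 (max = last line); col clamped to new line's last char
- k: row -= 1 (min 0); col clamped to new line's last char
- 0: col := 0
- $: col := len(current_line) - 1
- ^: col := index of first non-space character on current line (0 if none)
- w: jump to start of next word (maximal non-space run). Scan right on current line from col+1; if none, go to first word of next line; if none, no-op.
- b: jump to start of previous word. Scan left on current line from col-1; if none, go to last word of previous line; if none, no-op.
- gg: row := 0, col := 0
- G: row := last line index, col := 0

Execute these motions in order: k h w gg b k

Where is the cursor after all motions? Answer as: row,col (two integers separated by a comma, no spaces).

After 1 (k): row=0 col=0 char='s'
After 2 (h): row=0 col=0 char='s'
After 3 (w): row=0 col=5 char='b'
After 4 (gg): row=0 col=0 char='s'
After 5 (b): row=0 col=0 char='s'
After 6 (k): row=0 col=0 char='s'

Answer: 0,0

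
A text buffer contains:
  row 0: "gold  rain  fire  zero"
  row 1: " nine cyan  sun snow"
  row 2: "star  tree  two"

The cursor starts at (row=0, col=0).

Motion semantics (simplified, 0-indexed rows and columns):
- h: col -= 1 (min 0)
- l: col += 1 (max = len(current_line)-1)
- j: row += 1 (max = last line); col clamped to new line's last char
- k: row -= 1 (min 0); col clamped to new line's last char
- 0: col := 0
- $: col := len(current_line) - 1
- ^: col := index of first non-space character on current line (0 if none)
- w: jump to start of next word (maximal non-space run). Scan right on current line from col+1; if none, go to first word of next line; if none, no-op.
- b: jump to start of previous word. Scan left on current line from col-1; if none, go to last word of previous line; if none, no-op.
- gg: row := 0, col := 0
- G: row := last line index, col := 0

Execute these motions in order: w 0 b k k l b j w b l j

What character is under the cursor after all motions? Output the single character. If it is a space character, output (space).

Answer: w

Derivation:
After 1 (w): row=0 col=6 char='r'
After 2 (0): row=0 col=0 char='g'
After 3 (b): row=0 col=0 char='g'
After 4 (k): row=0 col=0 char='g'
After 5 (k): row=0 col=0 char='g'
After 6 (l): row=0 col=1 char='o'
After 7 (b): row=0 col=0 char='g'
After 8 (j): row=1 col=0 char='_'
After 9 (w): row=1 col=1 char='n'
After 10 (b): row=0 col=18 char='z'
After 11 (l): row=0 col=19 char='e'
After 12 (j): row=1 col=19 char='w'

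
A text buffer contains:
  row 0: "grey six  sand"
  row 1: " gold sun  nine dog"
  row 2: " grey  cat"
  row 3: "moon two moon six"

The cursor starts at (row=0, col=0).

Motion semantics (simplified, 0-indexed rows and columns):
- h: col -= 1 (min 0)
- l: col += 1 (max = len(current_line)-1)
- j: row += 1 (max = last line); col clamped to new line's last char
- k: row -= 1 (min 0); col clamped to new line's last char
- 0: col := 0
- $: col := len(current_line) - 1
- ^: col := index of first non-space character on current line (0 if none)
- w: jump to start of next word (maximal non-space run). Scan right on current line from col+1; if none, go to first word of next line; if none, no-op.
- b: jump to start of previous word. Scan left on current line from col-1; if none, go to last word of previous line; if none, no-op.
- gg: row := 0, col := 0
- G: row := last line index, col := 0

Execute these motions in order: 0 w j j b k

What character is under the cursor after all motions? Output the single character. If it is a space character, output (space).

After 1 (0): row=0 col=0 char='g'
After 2 (w): row=0 col=5 char='s'
After 3 (j): row=1 col=5 char='_'
After 4 (j): row=2 col=5 char='_'
After 5 (b): row=2 col=1 char='g'
After 6 (k): row=1 col=1 char='g'

Answer: g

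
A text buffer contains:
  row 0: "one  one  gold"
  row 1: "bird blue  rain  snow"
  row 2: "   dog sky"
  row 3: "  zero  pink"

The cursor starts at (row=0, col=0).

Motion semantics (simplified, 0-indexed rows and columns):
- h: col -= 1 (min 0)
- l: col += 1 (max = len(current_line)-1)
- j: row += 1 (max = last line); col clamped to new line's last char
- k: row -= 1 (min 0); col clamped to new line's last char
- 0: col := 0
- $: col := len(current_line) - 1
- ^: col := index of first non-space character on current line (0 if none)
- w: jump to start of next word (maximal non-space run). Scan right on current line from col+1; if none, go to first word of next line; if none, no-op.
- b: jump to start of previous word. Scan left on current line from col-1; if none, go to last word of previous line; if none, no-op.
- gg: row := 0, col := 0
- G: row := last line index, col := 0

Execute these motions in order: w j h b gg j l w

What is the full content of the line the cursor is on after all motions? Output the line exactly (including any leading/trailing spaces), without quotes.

After 1 (w): row=0 col=5 char='o'
After 2 (j): row=1 col=5 char='b'
After 3 (h): row=1 col=4 char='_'
After 4 (b): row=1 col=0 char='b'
After 5 (gg): row=0 col=0 char='o'
After 6 (j): row=1 col=0 char='b'
After 7 (l): row=1 col=1 char='i'
After 8 (w): row=1 col=5 char='b'

Answer: bird blue  rain  snow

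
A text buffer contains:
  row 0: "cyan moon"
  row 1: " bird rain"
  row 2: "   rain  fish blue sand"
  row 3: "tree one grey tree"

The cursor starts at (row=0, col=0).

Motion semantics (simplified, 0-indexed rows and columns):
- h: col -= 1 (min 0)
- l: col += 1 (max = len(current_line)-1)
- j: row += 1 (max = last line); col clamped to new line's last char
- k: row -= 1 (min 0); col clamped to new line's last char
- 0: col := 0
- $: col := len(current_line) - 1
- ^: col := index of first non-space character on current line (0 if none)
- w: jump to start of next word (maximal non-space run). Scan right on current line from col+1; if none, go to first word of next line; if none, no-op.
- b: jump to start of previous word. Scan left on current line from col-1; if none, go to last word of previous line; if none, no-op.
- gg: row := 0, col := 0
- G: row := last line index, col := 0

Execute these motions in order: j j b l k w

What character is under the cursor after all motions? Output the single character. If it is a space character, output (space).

Answer: b

Derivation:
After 1 (j): row=1 col=0 char='_'
After 2 (j): row=2 col=0 char='_'
After 3 (b): row=1 col=6 char='r'
After 4 (l): row=1 col=7 char='a'
After 5 (k): row=0 col=7 char='o'
After 6 (w): row=1 col=1 char='b'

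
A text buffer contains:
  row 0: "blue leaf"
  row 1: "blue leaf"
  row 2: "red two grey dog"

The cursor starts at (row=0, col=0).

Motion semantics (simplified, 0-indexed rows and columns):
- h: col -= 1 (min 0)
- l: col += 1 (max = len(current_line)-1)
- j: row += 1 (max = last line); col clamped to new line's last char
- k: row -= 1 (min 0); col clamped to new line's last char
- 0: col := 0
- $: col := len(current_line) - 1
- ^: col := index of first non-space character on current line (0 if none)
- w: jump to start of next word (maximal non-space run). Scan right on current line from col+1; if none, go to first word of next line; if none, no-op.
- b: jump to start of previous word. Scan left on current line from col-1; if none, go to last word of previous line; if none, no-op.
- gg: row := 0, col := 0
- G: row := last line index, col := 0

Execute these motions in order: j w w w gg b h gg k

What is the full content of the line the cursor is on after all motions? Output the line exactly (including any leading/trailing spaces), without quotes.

After 1 (j): row=1 col=0 char='b'
After 2 (w): row=1 col=5 char='l'
After 3 (w): row=2 col=0 char='r'
After 4 (w): row=2 col=4 char='t'
After 5 (gg): row=0 col=0 char='b'
After 6 (b): row=0 col=0 char='b'
After 7 (h): row=0 col=0 char='b'
After 8 (gg): row=0 col=0 char='b'
After 9 (k): row=0 col=0 char='b'

Answer: blue leaf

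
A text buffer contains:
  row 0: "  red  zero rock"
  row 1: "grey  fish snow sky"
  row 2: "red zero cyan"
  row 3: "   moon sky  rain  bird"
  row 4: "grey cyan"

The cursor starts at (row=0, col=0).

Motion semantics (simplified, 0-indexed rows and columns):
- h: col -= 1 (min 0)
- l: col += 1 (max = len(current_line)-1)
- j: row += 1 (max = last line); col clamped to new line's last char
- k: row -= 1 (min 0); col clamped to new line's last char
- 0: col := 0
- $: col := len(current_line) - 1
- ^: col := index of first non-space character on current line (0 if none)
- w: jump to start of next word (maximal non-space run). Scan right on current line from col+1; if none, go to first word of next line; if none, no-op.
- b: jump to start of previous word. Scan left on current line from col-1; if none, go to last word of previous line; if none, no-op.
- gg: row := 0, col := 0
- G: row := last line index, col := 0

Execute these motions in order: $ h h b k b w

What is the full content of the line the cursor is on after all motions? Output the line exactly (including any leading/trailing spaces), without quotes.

Answer:   red  zero rock

Derivation:
After 1 ($): row=0 col=15 char='k'
After 2 (h): row=0 col=14 char='c'
After 3 (h): row=0 col=13 char='o'
After 4 (b): row=0 col=12 char='r'
After 5 (k): row=0 col=12 char='r'
After 6 (b): row=0 col=7 char='z'
After 7 (w): row=0 col=12 char='r'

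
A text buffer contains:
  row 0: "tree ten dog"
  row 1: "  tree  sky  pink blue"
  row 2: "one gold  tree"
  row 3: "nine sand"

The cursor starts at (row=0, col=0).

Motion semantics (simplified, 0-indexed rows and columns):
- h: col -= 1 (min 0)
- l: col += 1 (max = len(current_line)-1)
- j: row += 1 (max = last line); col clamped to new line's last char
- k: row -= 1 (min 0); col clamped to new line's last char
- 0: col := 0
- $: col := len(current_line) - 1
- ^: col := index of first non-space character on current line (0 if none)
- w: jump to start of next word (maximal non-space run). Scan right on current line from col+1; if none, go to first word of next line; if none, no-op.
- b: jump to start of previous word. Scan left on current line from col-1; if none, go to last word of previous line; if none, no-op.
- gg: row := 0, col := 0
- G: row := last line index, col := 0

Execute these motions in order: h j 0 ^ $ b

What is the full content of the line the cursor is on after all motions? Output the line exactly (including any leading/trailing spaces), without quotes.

After 1 (h): row=0 col=0 char='t'
After 2 (j): row=1 col=0 char='_'
After 3 (0): row=1 col=0 char='_'
After 4 (^): row=1 col=2 char='t'
After 5 ($): row=1 col=21 char='e'
After 6 (b): row=1 col=18 char='b'

Answer:   tree  sky  pink blue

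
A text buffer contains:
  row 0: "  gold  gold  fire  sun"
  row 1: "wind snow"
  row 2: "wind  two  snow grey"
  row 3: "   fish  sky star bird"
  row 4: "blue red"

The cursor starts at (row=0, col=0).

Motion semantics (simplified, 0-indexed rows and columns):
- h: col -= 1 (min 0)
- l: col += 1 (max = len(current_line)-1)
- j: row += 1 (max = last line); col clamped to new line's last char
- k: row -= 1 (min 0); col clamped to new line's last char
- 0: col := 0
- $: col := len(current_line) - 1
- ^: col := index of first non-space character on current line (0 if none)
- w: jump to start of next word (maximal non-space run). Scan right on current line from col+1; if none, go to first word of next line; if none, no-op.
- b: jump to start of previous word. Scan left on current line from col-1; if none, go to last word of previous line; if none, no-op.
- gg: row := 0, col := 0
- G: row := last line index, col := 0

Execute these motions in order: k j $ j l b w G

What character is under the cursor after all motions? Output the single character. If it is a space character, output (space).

After 1 (k): row=0 col=0 char='_'
After 2 (j): row=1 col=0 char='w'
After 3 ($): row=1 col=8 char='w'
After 4 (j): row=2 col=8 char='o'
After 5 (l): row=2 col=9 char='_'
After 6 (b): row=2 col=6 char='t'
After 7 (w): row=2 col=11 char='s'
After 8 (G): row=4 col=0 char='b'

Answer: b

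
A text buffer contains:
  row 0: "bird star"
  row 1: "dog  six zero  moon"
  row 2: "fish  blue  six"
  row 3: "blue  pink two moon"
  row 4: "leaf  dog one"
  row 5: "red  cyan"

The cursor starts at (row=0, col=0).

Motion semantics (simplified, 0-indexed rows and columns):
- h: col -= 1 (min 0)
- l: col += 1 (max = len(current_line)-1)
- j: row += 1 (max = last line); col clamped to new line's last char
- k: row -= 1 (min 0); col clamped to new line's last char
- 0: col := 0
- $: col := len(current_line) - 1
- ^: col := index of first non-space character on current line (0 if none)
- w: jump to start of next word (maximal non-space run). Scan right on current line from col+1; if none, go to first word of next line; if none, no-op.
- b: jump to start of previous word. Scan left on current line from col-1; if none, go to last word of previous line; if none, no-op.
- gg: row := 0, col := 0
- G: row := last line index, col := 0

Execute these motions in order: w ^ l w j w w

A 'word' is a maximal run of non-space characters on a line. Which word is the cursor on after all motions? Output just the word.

After 1 (w): row=0 col=5 char='s'
After 2 (^): row=0 col=0 char='b'
After 3 (l): row=0 col=1 char='i'
After 4 (w): row=0 col=5 char='s'
After 5 (j): row=1 col=5 char='s'
After 6 (w): row=1 col=9 char='z'
After 7 (w): row=1 col=15 char='m'

Answer: moon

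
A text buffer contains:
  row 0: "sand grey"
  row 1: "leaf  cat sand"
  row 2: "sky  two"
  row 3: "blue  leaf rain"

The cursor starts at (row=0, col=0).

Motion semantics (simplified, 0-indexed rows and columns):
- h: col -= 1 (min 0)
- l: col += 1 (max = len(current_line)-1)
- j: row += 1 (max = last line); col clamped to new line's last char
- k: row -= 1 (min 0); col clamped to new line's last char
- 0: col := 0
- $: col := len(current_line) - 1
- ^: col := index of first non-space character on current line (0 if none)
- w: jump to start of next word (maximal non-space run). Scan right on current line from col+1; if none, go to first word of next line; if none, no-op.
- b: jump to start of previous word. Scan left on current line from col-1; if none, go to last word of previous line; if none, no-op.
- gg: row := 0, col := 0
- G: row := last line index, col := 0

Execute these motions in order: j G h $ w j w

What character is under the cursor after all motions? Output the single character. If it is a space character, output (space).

After 1 (j): row=1 col=0 char='l'
After 2 (G): row=3 col=0 char='b'
After 3 (h): row=3 col=0 char='b'
After 4 ($): row=3 col=14 char='n'
After 5 (w): row=3 col=14 char='n'
After 6 (j): row=3 col=14 char='n'
After 7 (w): row=3 col=14 char='n'

Answer: n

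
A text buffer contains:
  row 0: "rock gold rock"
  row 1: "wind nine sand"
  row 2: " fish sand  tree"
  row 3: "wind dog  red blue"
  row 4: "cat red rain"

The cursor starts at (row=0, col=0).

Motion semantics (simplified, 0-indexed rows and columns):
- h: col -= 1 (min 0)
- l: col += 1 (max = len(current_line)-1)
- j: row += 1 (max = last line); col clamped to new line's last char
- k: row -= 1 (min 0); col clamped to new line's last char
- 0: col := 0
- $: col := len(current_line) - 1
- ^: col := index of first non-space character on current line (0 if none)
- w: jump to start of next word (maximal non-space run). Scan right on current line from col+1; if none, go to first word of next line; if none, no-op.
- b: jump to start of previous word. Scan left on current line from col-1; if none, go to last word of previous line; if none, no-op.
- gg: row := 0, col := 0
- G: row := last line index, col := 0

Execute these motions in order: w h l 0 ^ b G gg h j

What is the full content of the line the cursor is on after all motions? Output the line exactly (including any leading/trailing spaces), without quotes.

Answer: wind nine sand

Derivation:
After 1 (w): row=0 col=5 char='g'
After 2 (h): row=0 col=4 char='_'
After 3 (l): row=0 col=5 char='g'
After 4 (0): row=0 col=0 char='r'
After 5 (^): row=0 col=0 char='r'
After 6 (b): row=0 col=0 char='r'
After 7 (G): row=4 col=0 char='c'
After 8 (gg): row=0 col=0 char='r'
After 9 (h): row=0 col=0 char='r'
After 10 (j): row=1 col=0 char='w'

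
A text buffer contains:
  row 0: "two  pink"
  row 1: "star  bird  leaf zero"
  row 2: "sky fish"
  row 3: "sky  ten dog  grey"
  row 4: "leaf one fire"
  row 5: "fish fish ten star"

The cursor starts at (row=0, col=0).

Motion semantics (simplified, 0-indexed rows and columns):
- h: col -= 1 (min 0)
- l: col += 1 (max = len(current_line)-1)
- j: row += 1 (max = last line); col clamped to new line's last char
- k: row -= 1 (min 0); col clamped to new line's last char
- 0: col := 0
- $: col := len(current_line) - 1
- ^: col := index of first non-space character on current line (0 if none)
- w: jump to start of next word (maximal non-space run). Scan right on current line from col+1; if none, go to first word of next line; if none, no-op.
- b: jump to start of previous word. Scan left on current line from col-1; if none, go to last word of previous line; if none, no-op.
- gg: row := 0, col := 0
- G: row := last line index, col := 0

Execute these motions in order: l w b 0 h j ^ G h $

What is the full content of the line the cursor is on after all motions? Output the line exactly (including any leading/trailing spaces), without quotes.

After 1 (l): row=0 col=1 char='w'
After 2 (w): row=0 col=5 char='p'
After 3 (b): row=0 col=0 char='t'
After 4 (0): row=0 col=0 char='t'
After 5 (h): row=0 col=0 char='t'
After 6 (j): row=1 col=0 char='s'
After 7 (^): row=1 col=0 char='s'
After 8 (G): row=5 col=0 char='f'
After 9 (h): row=5 col=0 char='f'
After 10 ($): row=5 col=17 char='r'

Answer: fish fish ten star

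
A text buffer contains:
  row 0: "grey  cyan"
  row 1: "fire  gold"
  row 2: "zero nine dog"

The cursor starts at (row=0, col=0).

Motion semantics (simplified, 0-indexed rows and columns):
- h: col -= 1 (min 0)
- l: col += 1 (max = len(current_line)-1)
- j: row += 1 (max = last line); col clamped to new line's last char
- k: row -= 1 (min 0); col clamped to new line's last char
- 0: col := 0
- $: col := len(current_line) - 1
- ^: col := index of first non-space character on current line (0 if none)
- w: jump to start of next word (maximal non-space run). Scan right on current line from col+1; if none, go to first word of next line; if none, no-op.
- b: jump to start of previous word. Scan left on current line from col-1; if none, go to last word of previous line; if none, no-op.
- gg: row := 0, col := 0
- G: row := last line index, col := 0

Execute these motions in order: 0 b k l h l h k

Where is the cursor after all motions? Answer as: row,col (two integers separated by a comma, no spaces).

Answer: 0,0

Derivation:
After 1 (0): row=0 col=0 char='g'
After 2 (b): row=0 col=0 char='g'
After 3 (k): row=0 col=0 char='g'
After 4 (l): row=0 col=1 char='r'
After 5 (h): row=0 col=0 char='g'
After 6 (l): row=0 col=1 char='r'
After 7 (h): row=0 col=0 char='g'
After 8 (k): row=0 col=0 char='g'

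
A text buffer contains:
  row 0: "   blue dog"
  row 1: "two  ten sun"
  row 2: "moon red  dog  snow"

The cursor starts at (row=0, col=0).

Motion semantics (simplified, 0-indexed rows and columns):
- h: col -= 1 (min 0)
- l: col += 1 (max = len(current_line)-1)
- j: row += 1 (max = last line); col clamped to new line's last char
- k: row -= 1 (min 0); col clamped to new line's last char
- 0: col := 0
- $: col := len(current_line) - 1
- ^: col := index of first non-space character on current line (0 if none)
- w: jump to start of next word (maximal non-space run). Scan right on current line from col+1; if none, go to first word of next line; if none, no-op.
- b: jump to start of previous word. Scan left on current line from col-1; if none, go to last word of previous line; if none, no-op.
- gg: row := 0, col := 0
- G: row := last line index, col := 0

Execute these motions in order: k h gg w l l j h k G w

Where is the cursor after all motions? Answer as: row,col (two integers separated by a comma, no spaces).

Answer: 2,5

Derivation:
After 1 (k): row=0 col=0 char='_'
After 2 (h): row=0 col=0 char='_'
After 3 (gg): row=0 col=0 char='_'
After 4 (w): row=0 col=3 char='b'
After 5 (l): row=0 col=4 char='l'
After 6 (l): row=0 col=5 char='u'
After 7 (j): row=1 col=5 char='t'
After 8 (h): row=1 col=4 char='_'
After 9 (k): row=0 col=4 char='l'
After 10 (G): row=2 col=0 char='m'
After 11 (w): row=2 col=5 char='r'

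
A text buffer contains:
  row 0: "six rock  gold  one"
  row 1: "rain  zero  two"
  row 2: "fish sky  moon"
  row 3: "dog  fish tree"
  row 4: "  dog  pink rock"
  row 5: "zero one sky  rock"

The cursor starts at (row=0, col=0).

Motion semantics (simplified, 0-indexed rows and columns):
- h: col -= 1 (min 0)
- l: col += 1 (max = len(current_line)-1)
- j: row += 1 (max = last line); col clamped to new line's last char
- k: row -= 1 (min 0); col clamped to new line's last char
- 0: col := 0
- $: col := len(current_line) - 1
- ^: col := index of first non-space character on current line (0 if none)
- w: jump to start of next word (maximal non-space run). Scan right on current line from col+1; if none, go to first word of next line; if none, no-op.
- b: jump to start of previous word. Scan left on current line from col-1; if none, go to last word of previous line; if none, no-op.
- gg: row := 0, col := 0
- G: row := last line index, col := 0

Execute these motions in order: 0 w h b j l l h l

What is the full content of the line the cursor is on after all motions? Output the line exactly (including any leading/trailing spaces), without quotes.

After 1 (0): row=0 col=0 char='s'
After 2 (w): row=0 col=4 char='r'
After 3 (h): row=0 col=3 char='_'
After 4 (b): row=0 col=0 char='s'
After 5 (j): row=1 col=0 char='r'
After 6 (l): row=1 col=1 char='a'
After 7 (l): row=1 col=2 char='i'
After 8 (h): row=1 col=1 char='a'
After 9 (l): row=1 col=2 char='i'

Answer: rain  zero  two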